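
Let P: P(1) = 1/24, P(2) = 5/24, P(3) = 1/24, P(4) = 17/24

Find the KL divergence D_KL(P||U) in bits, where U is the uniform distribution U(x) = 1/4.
0.7941 bits

U(i) = 1/4 for all i

D_KL(P||U) = Σ P(x) log₂(P(x) / (1/4))
           = Σ P(x) log₂(P(x)) + log₂(4)
           = log₂(4) - H(P)

H(P) = -Σ P(x) log₂(P(x)):
  -P(1)·log₂(P(1)) = -(1/24)·log₂(1/24) = 0.19104
  -P(2)·log₂(P(2)) = -(5/24)·log₂(5/24) = 0.47147
  -P(3)·log₂(P(3)) = -(1/24)·log₂(1/24) = 0.19104
  -P(4)·log₂(P(4)) = -(17/24)·log₂(17/24) = 0.35240
H(P) = 0.19104 + 0.47147 + 0.19104 + 0.35240 = 1.20595 bits

log₂(4) = 2.00000 bits

D_KL(P||U) = 2.00000 - 1.20595 = 0.79405 ≈ 0.7941 bits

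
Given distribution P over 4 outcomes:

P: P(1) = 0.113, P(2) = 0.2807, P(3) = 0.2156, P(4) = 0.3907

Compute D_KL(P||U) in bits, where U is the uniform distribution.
0.1231 bits

U(i) = 1/4 for all i

D_KL(P||U) = Σ P(x) log₂(P(x) / (1/4))
           = Σ P(x) log₂(P(x)) + log₂(4)
           = log₂(4) - H(P)

H(P) = -Σ P(x) log₂(P(x)):
  -P(1)·log₂(P(1)) = -(0.113)·log₂(0.113) = 0.35545
  -P(2)·log₂(P(2)) = -(0.2807)·log₂(0.2807) = 0.51449
  -P(3)·log₂(P(3)) = -(0.2156)·log₂(0.2156) = 0.47725
  -P(4)·log₂(P(4)) = -(0.3907)·log₂(0.3907) = 0.52974
H(P) = 0.35545 + 0.51449 + 0.47725 + 0.52974 = 1.87693 bits

log₂(4) = 2.00000 bits

D_KL(P||U) = 2.00000 - 1.87693 = 0.12307 ≈ 0.1231 bits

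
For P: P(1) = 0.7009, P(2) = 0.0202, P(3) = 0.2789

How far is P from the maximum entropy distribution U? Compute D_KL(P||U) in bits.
0.5981 bits

U(i) = 1/3 for all i

D_KL(P||U) = Σ P(x) log₂(P(x) / (1/3))
           = Σ P(x) log₂(P(x)) + log₂(3)
           = log₂(3) - H(P)

H(P) = -Σ P(x) log₂(P(x)):
  -P(1)·log₂(P(1)) = -(0.7009)·log₂(0.7009) = 0.35937
  -P(2)·log₂(P(2)) = -(0.0202)·log₂(0.0202) = 0.11372
  -P(3)·log₂(P(3)) = -(0.2789)·log₂(0.2789) = 0.51378
H(P) = 0.35937 + 0.11372 + 0.51378 = 0.98687 bits

log₂(3) = 1.58496 bits

D_KL(P||U) = 1.58496 - 0.98687 = 0.59809 ≈ 0.5981 bits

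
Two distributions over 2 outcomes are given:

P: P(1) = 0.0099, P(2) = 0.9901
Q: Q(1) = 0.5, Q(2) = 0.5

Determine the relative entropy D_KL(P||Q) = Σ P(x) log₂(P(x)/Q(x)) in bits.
0.9199 bits

D_KL(P||Q) = Σ P(x) log₂(P(x)/Q(x))

Computing term by term:
  P(1)·log₂(P(1)/Q(1)) = 0.0099·log₂(0.0099/0.5) = -0.05602
  P(2)·log₂(P(2)/Q(2)) = 0.9901·log₂(0.9901/0.5) = 0.97589

D_KL(P||Q) = -0.05602 + 0.97589 = 0.91987 ≈ 0.9199 bits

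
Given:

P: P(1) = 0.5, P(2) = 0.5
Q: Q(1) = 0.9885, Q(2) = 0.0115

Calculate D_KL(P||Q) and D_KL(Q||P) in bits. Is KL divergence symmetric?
D_KL(P||Q) = 2.2295 bits, D_KL(Q||P) = 0.9094 bits. No, KL divergence is not symmetric.

D_KL(P||Q) = Σ P(x) log₂(P(x)/Q(x))

Computing term by term:
  P(1)·log₂(P(1)/Q(1)) = 0.5·log₂(0.5/0.9885) = -0.49166
  P(2)·log₂(P(2)/Q(2)) = 0.5·log₂(0.5/0.0115) = 2.72111

D_KL(P||Q) = -0.49166 + 2.72111 = 2.22945 ≈ 2.2295 bits

D_KL(Q||P) = Σ Q(x) log₂(Q(x)/P(x))

Computing term by term:
  Q(1)·log₂(Q(1)/P(1)) = 0.9885·log₂(0.9885/0.5) = 0.97200
  Q(2)·log₂(Q(2)/P(2)) = 0.0115·log₂(0.0115/0.5) = -0.06259

D_KL(Q||P) = 0.97200 - 0.06259 = 0.90941 ≈ 0.9094 bits

These are NOT equal (difference: 1.3201 bits). KL divergence is asymmetric: D_KL(P||Q) ≠ D_KL(Q||P) in general.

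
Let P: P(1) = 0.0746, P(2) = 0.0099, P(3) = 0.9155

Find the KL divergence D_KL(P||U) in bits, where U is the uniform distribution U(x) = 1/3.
1.1231 bits

U(i) = 1/3 for all i

D_KL(P||U) = Σ P(x) log₂(P(x) / (1/3))
           = Σ P(x) log₂(P(x)) + log₂(3)
           = log₂(3) - H(P)

H(P) = -Σ P(x) log₂(P(x)):
  -P(1)·log₂(P(1)) = -(0.0746)·log₂(0.0746) = 0.27935
  -P(2)·log₂(P(2)) = -(0.0099)·log₂(0.0099) = 0.06592
  -P(3)·log₂(P(3)) = -(0.9155)·log₂(0.9155) = 0.11661
H(P) = 0.27935 + 0.06592 + 0.11661 = 0.46188 bits

log₂(3) = 1.58496 bits

D_KL(P||U) = 1.58496 - 0.46188 = 1.12308 ≈ 1.1231 bits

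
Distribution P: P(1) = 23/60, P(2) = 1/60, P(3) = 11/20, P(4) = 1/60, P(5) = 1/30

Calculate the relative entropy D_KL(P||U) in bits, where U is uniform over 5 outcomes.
0.9568 bits

U(i) = 1/5 for all i

D_KL(P||U) = Σ P(x) log₂(P(x) / (1/5))
           = Σ P(x) log₂(P(x)) + log₂(5)
           = log₂(5) - H(P)

H(P) = -Σ P(x) log₂(P(x)):
  -P(1)·log₂(P(1)) = -(23/60)·log₂(23/60) = 0.53028
  -P(2)·log₂(P(2)) = -(1/60)·log₂(1/60) = 0.09845
  -P(3)·log₂(P(3)) = -(11/20)·log₂(11/20) = 0.47437
  -P(4)·log₂(P(4)) = -(1/60)·log₂(1/60) = 0.09845
  -P(5)·log₂(P(5)) = -(1/30)·log₂(1/30) = 0.16356
H(P) = 0.53028 + 0.09845 + 0.47437 + 0.09845 + 0.16356 = 1.36511 bits

log₂(5) = 2.32193 bits

D_KL(P||U) = 2.32193 - 1.36511 = 0.95682 ≈ 0.9568 bits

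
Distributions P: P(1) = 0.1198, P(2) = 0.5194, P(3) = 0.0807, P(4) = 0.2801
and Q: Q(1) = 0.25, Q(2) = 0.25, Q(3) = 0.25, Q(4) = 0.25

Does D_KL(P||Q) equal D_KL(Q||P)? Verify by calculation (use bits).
D_KL(P||Q) = 0.3351 bits, D_KL(Q||P) = 0.3684 bits. No — D_KL(P||Q) ≠ D_KL(Q||P) for this pair.

D_KL(P||Q) = Σ P(x) log₂(P(x)/Q(x))

Computing term by term:
  P(1)·log₂(P(1)/Q(1)) = 0.1198·log₂(0.1198/0.25) = -0.12714
  P(2)·log₂(P(2)/Q(2)) = 0.5194·log₂(0.5194/0.25) = 0.54792
  P(3)·log₂(P(3)/Q(3)) = 0.0807·log₂(0.0807/0.25) = -0.13164
  P(4)·log₂(P(4)/Q(4)) = 0.2801·log₂(0.2801/0.25) = 0.04594

D_KL(P||Q) = -0.12714 + 0.54792 - 0.13164 + 0.04594 = 0.33508 ≈ 0.3351 bits

D_KL(Q||P) = Σ Q(x) log₂(Q(x)/P(x))

Computing term by term:
  Q(1)·log₂(Q(1)/P(1)) = 0.25·log₂(0.25/0.1198) = 0.26533
  Q(2)·log₂(Q(2)/P(2)) = 0.25·log₂(0.25/0.5194) = -0.26373
  Q(3)·log₂(Q(3)/P(3)) = 0.25·log₂(0.25/0.0807) = 0.40782
  Q(4)·log₂(Q(4)/P(4)) = 0.25·log₂(0.25/0.2801) = -0.04100

D_KL(Q||P) = 0.26533 - 0.26373 + 0.40782 - 0.04100 = 0.36842 ≈ 0.3684 bits

These are NOT equal (difference: 0.0333 bits). KL divergence is asymmetric: D_KL(P||Q) ≠ D_KL(Q||P) in general.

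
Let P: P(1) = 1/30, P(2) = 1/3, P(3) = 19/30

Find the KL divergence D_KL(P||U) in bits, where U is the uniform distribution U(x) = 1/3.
0.4757 bits

U(i) = 1/3 for all i

D_KL(P||U) = Σ P(x) log₂(P(x) / (1/3))
           = Σ P(x) log₂(P(x)) + log₂(3)
           = log₂(3) - H(P)

H(P) = -Σ P(x) log₂(P(x)):
  -P(1)·log₂(P(1)) = -(1/30)·log₂(1/30) = 0.16356
  -P(2)·log₂(P(2)) = -(1/3)·log₂(1/3) = 0.52832
  -P(3)·log₂(P(3)) = -(19/30)·log₂(19/30) = 0.41734
H(P) = 0.16356 + 0.52832 + 0.41734 = 1.10922 bits

log₂(3) = 1.58496 bits

D_KL(P||U) = 1.58496 - 1.10922 = 0.47574 ≈ 0.4757 bits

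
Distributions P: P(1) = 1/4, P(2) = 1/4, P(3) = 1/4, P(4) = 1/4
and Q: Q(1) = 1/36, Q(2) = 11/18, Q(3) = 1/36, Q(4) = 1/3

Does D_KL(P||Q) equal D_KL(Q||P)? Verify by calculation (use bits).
D_KL(P||Q) = 1.1588 bits, D_KL(Q||P) = 0.7503 bits. No — D_KL(P||Q) ≠ D_KL(Q||P) for this pair.

D_KL(P||Q) = Σ P(x) log₂(P(x)/Q(x))

Computing term by term:
  P(1)·log₂(P(1)/Q(1)) = (1/4)·log₂((1/4)/(1/36)) = 0.79248
  P(2)·log₂(P(2)/Q(2)) = (1/4)·log₂((1/4)/(11/18)) = -0.32238
  P(3)·log₂(P(3)/Q(3)) = (1/4)·log₂((1/4)/(1/36)) = 0.79248
  P(4)·log₂(P(4)/Q(4)) = (1/4)·log₂((1/4)/(1/3)) = -0.10376

D_KL(P||Q) = 0.79248 - 0.32238 + 0.79248 - 0.10376 = 1.15882 ≈ 1.1588 bits

D_KL(Q||P) = Σ Q(x) log₂(Q(x)/P(x))

Computing term by term:
  Q(1)·log₂(Q(1)/P(1)) = (1/36)·log₂((1/36)/(1/4)) = -0.08805
  Q(2)·log₂(Q(2)/P(2)) = (11/18)·log₂((11/18)/(1/4)) = 0.78803
  Q(3)·log₂(Q(3)/P(3)) = (1/36)·log₂((1/36)/(1/4)) = -0.08805
  Q(4)·log₂(Q(4)/P(4)) = (1/3)·log₂((1/3)/(1/4)) = 0.13835

D_KL(Q||P) = -0.08805 + 0.78803 - 0.08805 + 0.13835 = 0.75028 ≈ 0.7503 bits

These are NOT equal (difference: 0.4085 bits). KL divergence is asymmetric: D_KL(P||Q) ≠ D_KL(Q||P) in general.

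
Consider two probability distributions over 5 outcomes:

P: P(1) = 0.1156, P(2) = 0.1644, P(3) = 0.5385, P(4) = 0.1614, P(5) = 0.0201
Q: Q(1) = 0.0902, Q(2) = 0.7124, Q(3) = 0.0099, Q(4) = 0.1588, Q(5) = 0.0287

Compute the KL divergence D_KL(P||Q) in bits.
2.7917 bits

D_KL(P||Q) = Σ P(x) log₂(P(x)/Q(x))

Computing term by term:
  P(1)·log₂(P(1)/Q(1)) = 0.1156·log₂(0.1156/0.0902) = 0.04138
  P(2)·log₂(P(2)/Q(2)) = 0.1644·log₂(0.1644/0.7124) = -0.34778
  P(3)·log₂(P(3)/Q(3)) = 0.5385·log₂(0.5385/0.0099) = 3.10465
  P(4)·log₂(P(4)/Q(4)) = 0.1614·log₂(0.1614/0.1588) = 0.00378
  P(5)·log₂(P(5)/Q(5)) = 0.0201·log₂(0.0201/0.0287) = -0.01033

D_KL(P||Q) = 0.04138 - 0.34778 + 3.10465 + 0.00378 - 0.01033 = 2.79170 ≈ 2.7917 bits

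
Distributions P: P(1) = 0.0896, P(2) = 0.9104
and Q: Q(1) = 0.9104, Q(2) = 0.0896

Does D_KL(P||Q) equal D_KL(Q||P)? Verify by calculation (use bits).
D_KL(P||Q) = 2.7455 bits, D_KL(Q||P) = 2.7455 bits. Yes — for this pair D_KL(P||Q) = D_KL(Q||P).

D_KL(P||Q) = Σ P(x) log₂(P(x)/Q(x))

Computing term by term:
  P(1)·log₂(P(1)/Q(1)) = 0.0896·log₂(0.0896/0.9104) = -0.29971
  P(2)·log₂(P(2)/Q(2)) = 0.9104·log₂(0.9104/0.0896) = 3.04522

D_KL(P||Q) = -0.29971 + 3.04522 = 2.74551 ≈ 2.7455 bits

D_KL(Q||P) = Σ Q(x) log₂(Q(x)/P(x))

Computing term by term:
  Q(1)·log₂(Q(1)/P(1)) = 0.9104·log₂(0.9104/0.0896) = 3.04522
  Q(2)·log₂(Q(2)/P(2)) = 0.0896·log₂(0.0896/0.9104) = -0.29971

D_KL(Q||P) = 3.04522 - 0.29971 = 2.74551 ≈ 2.7455 bits

These ARE equal here. Q is P with outcomes relabeled (Q(1) = P(2), Q(2) = P(1)) by a relabeling that is its own inverse, so the two sums contain exactly the same terms in a different order. This is a special case — KL divergence is not symmetric in general: D_KL(P||Q) ≠ D_KL(Q||P) for most P, Q.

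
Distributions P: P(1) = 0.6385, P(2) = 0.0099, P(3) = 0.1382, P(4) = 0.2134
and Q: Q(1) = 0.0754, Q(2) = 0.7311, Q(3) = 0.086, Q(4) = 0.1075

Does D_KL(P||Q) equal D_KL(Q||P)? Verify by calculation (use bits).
D_KL(P||Q) = 2.2121 bits, D_KL(Q||P) = 4.1400 bits. No — D_KL(P||Q) ≠ D_KL(Q||P) for this pair.

D_KL(P||Q) = Σ P(x) log₂(P(x)/Q(x))

Computing term by term:
  P(1)·log₂(P(1)/Q(1)) = 0.6385·log₂(0.6385/0.0754) = 1.96789
  P(2)·log₂(P(2)/Q(2)) = 0.0099·log₂(0.0099/0.7311) = -0.06144
  P(3)·log₂(P(3)/Q(3)) = 0.1382·log₂(0.1382/0.086) = 0.09458
  P(4)·log₂(P(4)/Q(4)) = 0.2134·log₂(0.2134/0.1075) = 0.21110

D_KL(P||Q) = 1.96789 - 0.06144 + 0.09458 + 0.21110 = 2.21213 ≈ 2.2121 bits

D_KL(Q||P) = Σ Q(x) log₂(Q(x)/P(x))

Computing term by term:
  Q(1)·log₂(Q(1)/P(1)) = 0.0754·log₂(0.0754/0.6385) = -0.23239
  Q(2)·log₂(Q(2)/P(2)) = 0.7311·log₂(0.7311/0.0099) = 4.53757
  Q(3)·log₂(Q(3)/P(3)) = 0.086·log₂(0.086/0.1382) = -0.05885
  Q(4)·log₂(Q(4)/P(4)) = 0.1075·log₂(0.1075/0.2134) = -0.10634

D_KL(Q||P) = -0.23239 + 4.53757 - 0.05885 - 0.10634 = 4.13999 ≈ 4.1400 bits

These are NOT equal (difference: 1.9279 bits). KL divergence is asymmetric: D_KL(P||Q) ≠ D_KL(Q||P) in general.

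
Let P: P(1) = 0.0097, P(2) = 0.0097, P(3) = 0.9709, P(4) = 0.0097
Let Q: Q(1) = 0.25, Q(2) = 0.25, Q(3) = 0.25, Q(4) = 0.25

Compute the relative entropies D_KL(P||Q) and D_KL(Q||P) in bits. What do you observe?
D_KL(P||Q) = 1.7640 bits, D_KL(Q||P) = 3.0265 bits. The two directions give different values (D_KL(Q||P) exceeds D_KL(P||Q) by 1.2625 bits): KL divergence is asymmetric.

D_KL(P||Q) = Σ P(x) log₂(P(x)/Q(x))

Computing term by term:
  P(1)·log₂(P(1)/Q(1)) = 0.0097·log₂(0.0097/0.25) = -0.04547
  P(2)·log₂(P(2)/Q(2)) = 0.0097·log₂(0.0097/0.25) = -0.04547
  P(3)·log₂(P(3)/Q(3)) = 0.9709·log₂(0.9709/0.25) = 1.90043
  P(4)·log₂(P(4)/Q(4)) = 0.0097·log₂(0.0097/0.25) = -0.04547

D_KL(P||Q) = -0.04547 - 0.04547 + 1.90043 - 0.04547 = 1.76402 ≈ 1.7640 bits

D_KL(Q||P) = Σ Q(x) log₂(Q(x)/P(x))

Computing term by term:
  Q(1)·log₂(Q(1)/P(1)) = 0.25·log₂(0.25/0.0097) = 1.17195
  Q(2)·log₂(Q(2)/P(2)) = 0.25·log₂(0.25/0.0097) = 1.17195
  Q(3)·log₂(Q(3)/P(3)) = 0.25·log₂(0.25/0.9709) = -0.48935
  Q(4)·log₂(Q(4)/P(4)) = 0.25·log₂(0.25/0.0097) = 1.17195

D_KL(Q||P) = 1.17195 + 1.17195 - 0.48935 + 1.17195 = 3.02650 ≈ 3.0265 bits

These are NOT equal (difference: 1.2625 bits). KL divergence is asymmetric: D_KL(P||Q) ≠ D_KL(Q||P) in general.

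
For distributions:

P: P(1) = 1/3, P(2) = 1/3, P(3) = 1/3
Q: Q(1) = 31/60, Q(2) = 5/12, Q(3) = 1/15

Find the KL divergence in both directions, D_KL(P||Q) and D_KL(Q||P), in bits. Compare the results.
D_KL(P||Q) = 0.4559 bits, D_KL(Q||P) = 0.3060 bits. D_KL(P||Q) is larger than D_KL(Q||P) by 0.1499 bits; the two directions differ.

D_KL(P||Q) = Σ P(x) log₂(P(x)/Q(x))

Computing term by term:
  P(1)·log₂(P(1)/Q(1)) = (1/3)·log₂((1/3)/(31/60)) = -0.21076
  P(2)·log₂(P(2)/Q(2)) = (1/3)·log₂((1/3)/(5/12)) = -0.10731
  P(3)·log₂(P(3)/Q(3)) = (1/3)·log₂((1/3)/(1/15)) = 0.77398

D_KL(P||Q) = -0.21076 - 0.10731 + 0.77398 = 0.45591 ≈ 0.4559 bits

D_KL(Q||P) = Σ Q(x) log₂(Q(x)/P(x))

Computing term by term:
  Q(1)·log₂(Q(1)/P(1)) = (31/60)·log₂((31/60)/(1/3)) = 0.32667
  Q(2)·log₂(Q(2)/P(2)) = (5/12)·log₂((5/12)/(1/3)) = 0.13414
  Q(3)·log₂(Q(3)/P(3)) = (1/15)·log₂((1/15)/(1/3)) = -0.15480

D_KL(Q||P) = 0.32667 + 0.13414 - 0.15480 = 0.30601 ≈ 0.3060 bits

These are NOT equal (difference: 0.1499 bits). KL divergence is asymmetric: D_KL(P||Q) ≠ D_KL(Q||P) in general.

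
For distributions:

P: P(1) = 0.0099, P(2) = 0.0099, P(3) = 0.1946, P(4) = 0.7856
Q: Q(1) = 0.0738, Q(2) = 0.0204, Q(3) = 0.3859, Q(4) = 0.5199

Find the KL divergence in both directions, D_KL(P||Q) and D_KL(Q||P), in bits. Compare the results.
D_KL(P||Q) = 0.2366 bits, D_KL(Q||P) = 0.3067 bits. D_KL(Q||P) is larger than D_KL(P||Q) by 0.0701 bits; the two directions differ.

D_KL(P||Q) = Σ P(x) log₂(P(x)/Q(x))

Computing term by term:
  P(1)·log₂(P(1)/Q(1)) = 0.0099·log₂(0.0099/0.0738) = -0.02869
  P(2)·log₂(P(2)/Q(2)) = 0.0099·log₂(0.0099/0.0204) = -0.01033
  P(3)·log₂(P(3)/Q(3)) = 0.1946·log₂(0.1946/0.3859) = -0.19221
  P(4)·log₂(P(4)/Q(4)) = 0.7856·log₂(0.7856/0.5199) = 0.46787

D_KL(P||Q) = -0.02869 - 0.01033 - 0.19221 + 0.46787 = 0.23664 ≈ 0.2366 bits

D_KL(Q||P) = Σ Q(x) log₂(Q(x)/P(x))

Computing term by term:
  Q(1)·log₂(Q(1)/P(1)) = 0.0738·log₂(0.0738/0.0099) = 0.21388
  Q(2)·log₂(Q(2)/P(2)) = 0.0204·log₂(0.0204/0.0099) = 0.02128
  Q(3)·log₂(Q(3)/P(3)) = 0.3859·log₂(0.3859/0.1946) = 0.38116
  Q(4)·log₂(Q(4)/P(4)) = 0.5199·log₂(0.5199/0.7856) = -0.30963

D_KL(Q||P) = 0.21388 + 0.02128 + 0.38116 - 0.30963 = 0.30669 ≈ 0.3067 bits

These are NOT equal (difference: 0.0701 bits). KL divergence is asymmetric: D_KL(P||Q) ≠ D_KL(Q||P) in general.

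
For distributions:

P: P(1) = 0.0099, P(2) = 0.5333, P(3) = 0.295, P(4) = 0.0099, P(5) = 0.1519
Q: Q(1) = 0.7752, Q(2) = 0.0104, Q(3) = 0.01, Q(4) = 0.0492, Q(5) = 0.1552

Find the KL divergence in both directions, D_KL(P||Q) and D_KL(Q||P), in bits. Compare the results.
D_KL(P||Q) = 4.3798 bits, D_KL(Q||P) = 4.8875 bits. D_KL(Q||P) is larger than D_KL(P||Q) by 0.5077 bits; the two directions differ.

D_KL(P||Q) = Σ P(x) log₂(P(x)/Q(x))

Computing term by term:
  P(1)·log₂(P(1)/Q(1)) = 0.0099·log₂(0.0099/0.7752) = -0.06228
  P(2)·log₂(P(2)/Q(2)) = 0.5333·log₂(0.5333/0.0104) = 3.02930
  P(3)·log₂(P(3)/Q(3)) = 0.295·log₂(0.295/0.01) = 1.44038
  P(4)·log₂(P(4)/Q(4)) = 0.0099·log₂(0.0099/0.0492) = -0.02290
  P(5)·log₂(P(5)/Q(5)) = 0.1519·log₂(0.1519/0.1552) = -0.00471

D_KL(P||Q) = -0.06228 + 3.02930 + 1.44038 - 0.02290 - 0.00471 = 4.37979 ≈ 4.3798 bits

D_KL(Q||P) = Σ Q(x) log₂(Q(x)/P(x))

Computing term by term:
  Q(1)·log₂(Q(1)/P(1)) = 0.7752·log₂(0.7752/0.0099) = 4.87678
  Q(2)·log₂(Q(2)/P(2)) = 0.0104·log₂(0.0104/0.5333) = -0.05908
  Q(3)·log₂(Q(3)/P(3)) = 0.01·log₂(0.01/0.295) = -0.04883
  Q(4)·log₂(Q(4)/P(4)) = 0.0492·log₂(0.0492/0.0099) = 0.11381
  Q(5)·log₂(Q(5)/P(5)) = 0.1552·log₂(0.1552/0.1519) = 0.00481

D_KL(Q||P) = 4.87678 - 0.05908 - 0.04883 + 0.11381 + 0.00481 = 4.88749 ≈ 4.8875 bits

These are NOT equal (difference: 0.5077 bits). KL divergence is asymmetric: D_KL(P||Q) ≠ D_KL(Q||P) in general.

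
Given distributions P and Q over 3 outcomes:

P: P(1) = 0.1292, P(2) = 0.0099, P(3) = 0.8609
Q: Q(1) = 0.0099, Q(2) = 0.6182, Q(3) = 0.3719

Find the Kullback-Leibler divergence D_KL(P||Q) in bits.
1.4623 bits

D_KL(P||Q) = Σ P(x) log₂(P(x)/Q(x))

Computing term by term:
  P(1)·log₂(P(1)/Q(1)) = 0.1292·log₂(0.1292/0.0099) = 0.47882
  P(2)·log₂(P(2)/Q(2)) = 0.0099·log₂(0.0099/0.6182) = -0.05905
  P(3)·log₂(P(3)/Q(3)) = 0.8609·log₂(0.8609/0.3719) = 1.04249

D_KL(P||Q) = 0.47882 - 0.05905 + 1.04249 = 1.46226 ≈ 1.4623 bits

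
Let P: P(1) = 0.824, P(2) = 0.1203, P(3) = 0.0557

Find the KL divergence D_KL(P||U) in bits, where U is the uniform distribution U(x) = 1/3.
0.7552 bits

U(i) = 1/3 for all i

D_KL(P||U) = Σ P(x) log₂(P(x) / (1/3))
           = Σ P(x) log₂(P(x)) + log₂(3)
           = log₂(3) - H(P)

H(P) = -Σ P(x) log₂(P(x)):
  -P(1)·log₂(P(1)) = -(0.824)·log₂(0.824) = 0.23013
  -P(2)·log₂(P(2)) = -(0.1203)·log₂(0.1203) = 0.36755
  -P(3)·log₂(P(3)) = -(0.0557)·log₂(0.0557) = 0.23206
H(P) = 0.23013 + 0.36755 + 0.23206 = 0.82974 bits

log₂(3) = 1.58496 bits

D_KL(P||U) = 1.58496 - 0.82974 = 0.75522 ≈ 0.7552 bits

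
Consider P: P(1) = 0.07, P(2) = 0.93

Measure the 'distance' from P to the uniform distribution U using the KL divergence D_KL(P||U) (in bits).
0.6341 bits

U(i) = 1/2 for all i

D_KL(P||U) = Σ P(x) log₂(P(x) / (1/2))
           = Σ P(x) log₂(P(x)) + log₂(2)
           = log₂(2) - H(P)

H(P) = -Σ P(x) log₂(P(x)):
  -P(1)·log₂(P(1)) = -(0.07)·log₂(0.07) = 0.26856
  -P(2)·log₂(P(2)) = -(0.93)·log₂(0.93) = 0.09737
H(P) = 0.26856 + 0.09737 = 0.36593 bits

log₂(2) = 1.00000 bits

D_KL(P||U) = 1.00000 - 0.36593 = 0.63407 ≈ 0.6341 bits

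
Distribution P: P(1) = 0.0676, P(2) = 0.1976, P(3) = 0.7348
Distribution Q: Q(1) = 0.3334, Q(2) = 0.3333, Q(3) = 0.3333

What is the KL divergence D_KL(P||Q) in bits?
0.5334 bits

D_KL(P||Q) = Σ P(x) log₂(P(x)/Q(x))

Computing term by term:
  P(1)·log₂(P(1)/Q(1)) = 0.0676·log₂(0.0676/0.3334) = -0.15563
  P(2)·log₂(P(2)/Q(2)) = 0.1976·log₂(0.1976/0.3333) = -0.14904
  P(3)·log₂(P(3)/Q(3)) = 0.7348·log₂(0.7348/0.3333) = 0.83806

D_KL(P||Q) = -0.15563 - 0.14904 + 0.83806 = 0.53339 ≈ 0.5334 bits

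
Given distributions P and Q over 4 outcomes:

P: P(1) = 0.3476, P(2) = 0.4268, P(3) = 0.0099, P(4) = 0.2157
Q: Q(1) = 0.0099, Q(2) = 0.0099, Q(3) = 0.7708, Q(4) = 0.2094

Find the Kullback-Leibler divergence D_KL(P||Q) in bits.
4.0491 bits

D_KL(P||Q) = Σ P(x) log₂(P(x)/Q(x))

Computing term by term:
  P(1)·log₂(P(1)/Q(1)) = 0.3476·log₂(0.3476/0.0099) = 1.78453
  P(2)·log₂(P(2)/Q(2)) = 0.4268·log₂(0.4268/0.0099) = 2.31752
  P(3)·log₂(P(3)/Q(3)) = 0.0099·log₂(0.0099/0.7708) = -0.06220
  P(4)·log₂(P(4)/Q(4)) = 0.2157·log₂(0.2157/0.2094) = 0.00922

D_KL(P||Q) = 1.78453 + 2.31752 - 0.06220 + 0.00922 = 4.04907 ≈ 4.0491 bits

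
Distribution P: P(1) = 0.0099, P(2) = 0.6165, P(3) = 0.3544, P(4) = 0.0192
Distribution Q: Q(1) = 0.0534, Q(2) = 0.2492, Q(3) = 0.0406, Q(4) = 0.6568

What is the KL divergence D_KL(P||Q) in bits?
1.7915 bits

D_KL(P||Q) = Σ P(x) log₂(P(x)/Q(x))

Computing term by term:
  P(1)·log₂(P(1)/Q(1)) = 0.0099·log₂(0.0099/0.0534) = -0.02407
  P(2)·log₂(P(2)/Q(2)) = 0.6165·log₂(0.6165/0.2492) = 0.80564
  P(3)·log₂(P(3)/Q(3)) = 0.3544·log₂(0.3544/0.0406) = 1.10779
  P(4)·log₂(P(4)/Q(4)) = 0.0192·log₂(0.0192/0.6568) = -0.09785

D_KL(P||Q) = -0.02407 + 0.80564 + 1.10779 - 0.09785 = 1.79151 ≈ 1.7915 bits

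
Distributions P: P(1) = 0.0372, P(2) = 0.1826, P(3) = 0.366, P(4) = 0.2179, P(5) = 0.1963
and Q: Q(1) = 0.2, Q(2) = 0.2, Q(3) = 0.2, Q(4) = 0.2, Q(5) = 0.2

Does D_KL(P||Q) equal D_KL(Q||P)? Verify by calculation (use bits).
D_KL(P||Q) = 0.2265 bits, D_KL(Q||P) = 0.3179 bits. No — D_KL(P||Q) ≠ D_KL(Q||P) for this pair.

D_KL(P||Q) = Σ P(x) log₂(P(x)/Q(x))

Computing term by term:
  P(1)·log₂(P(1)/Q(1)) = 0.0372·log₂(0.0372/0.2) = -0.09027
  P(2)·log₂(P(2)/Q(2)) = 0.1826·log₂(0.1826/0.2) = -0.02398
  P(3)·log₂(P(3)/Q(3)) = 0.366·log₂(0.366/0.2) = 0.31909
  P(4)·log₂(P(4)/Q(4)) = 0.2179·log₂(0.2179/0.2) = 0.02695
  P(5)·log₂(P(5)/Q(5)) = 0.1963·log₂(0.1963/0.2) = -0.00529

D_KL(P||Q) = -0.09027 - 0.02398 + 0.31909 + 0.02695 - 0.00529 = 0.22650 ≈ 0.2265 bits

D_KL(Q||P) = Σ Q(x) log₂(Q(x)/P(x))

Computing term by term:
  Q(1)·log₂(Q(1)/P(1)) = 0.2·log₂(0.2/0.0372) = 0.48533
  Q(2)·log₂(Q(2)/P(2)) = 0.2·log₂(0.2/0.1826) = 0.02626
  Q(3)·log₂(Q(3)/P(3)) = 0.2·log₂(0.2/0.366) = -0.17437
  Q(4)·log₂(Q(4)/P(4)) = 0.2·log₂(0.2/0.2179) = -0.02473
  Q(5)·log₂(Q(5)/P(5)) = 0.2·log₂(0.2/0.1963) = 0.00539

D_KL(Q||P) = 0.48533 + 0.02626 - 0.17437 - 0.02473 + 0.00539 = 0.31788 ≈ 0.3179 bits

These are NOT equal (difference: 0.0914 bits). KL divergence is asymmetric: D_KL(P||Q) ≠ D_KL(Q||P) in general.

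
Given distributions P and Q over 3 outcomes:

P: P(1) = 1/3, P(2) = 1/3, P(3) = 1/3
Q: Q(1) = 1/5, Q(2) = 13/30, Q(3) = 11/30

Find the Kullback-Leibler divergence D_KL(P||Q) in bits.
0.0737 bits

D_KL(P||Q) = Σ P(x) log₂(P(x)/Q(x))

Computing term by term:
  P(1)·log₂(P(1)/Q(1)) = (1/3)·log₂((1/3)/(1/5)) = 0.24566
  P(2)·log₂(P(2)/Q(2)) = (1/3)·log₂((1/3)/(13/30)) = -0.12617
  P(3)·log₂(P(3)/Q(3)) = (1/3)·log₂((1/3)/(11/30)) = -0.04583

D_KL(P||Q) = 0.24566 - 0.12617 - 0.04583 = 0.07366 ≈ 0.0737 bits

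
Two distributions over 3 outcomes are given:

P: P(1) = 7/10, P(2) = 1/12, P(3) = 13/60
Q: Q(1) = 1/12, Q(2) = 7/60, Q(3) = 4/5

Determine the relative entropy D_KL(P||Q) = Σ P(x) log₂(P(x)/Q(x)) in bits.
1.7005 bits

D_KL(P||Q) = Σ P(x) log₂(P(x)/Q(x))

Computing term by term:
  P(1)·log₂(P(1)/Q(1)) = (7/10)·log₂((7/10)/(1/12)) = 2.14927
  P(2)·log₂(P(2)/Q(2)) = (1/12)·log₂((1/12)/(7/60)) = -0.04045
  P(3)·log₂(P(3)/Q(3)) = (13/60)·log₂((13/60)/(4/5)) = -0.40831

D_KL(P||Q) = 2.14927 - 0.04045 - 0.40831 = 1.70051 ≈ 1.7005 bits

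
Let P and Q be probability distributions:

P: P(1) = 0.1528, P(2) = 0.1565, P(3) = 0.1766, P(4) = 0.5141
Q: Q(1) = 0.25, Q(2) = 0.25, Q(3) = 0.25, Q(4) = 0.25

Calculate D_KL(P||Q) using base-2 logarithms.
0.2319 bits

D_KL(P||Q) = Σ P(x) log₂(P(x)/Q(x))

Computing term by term:
  P(1)·log₂(P(1)/Q(1)) = 0.1528·log₂(0.1528/0.25) = -0.10853
  P(2)·log₂(P(2)/Q(2)) = 0.1565·log₂(0.1565/0.25) = -0.10576
  P(3)·log₂(P(3)/Q(3)) = 0.1766·log₂(0.1766/0.25) = -0.08855
  P(4)·log₂(P(4)/Q(4)) = 0.5141·log₂(0.5141/0.25) = 0.53473

D_KL(P||Q) = -0.10853 - 0.10576 - 0.08855 + 0.53473 = 0.23189 ≈ 0.2319 bits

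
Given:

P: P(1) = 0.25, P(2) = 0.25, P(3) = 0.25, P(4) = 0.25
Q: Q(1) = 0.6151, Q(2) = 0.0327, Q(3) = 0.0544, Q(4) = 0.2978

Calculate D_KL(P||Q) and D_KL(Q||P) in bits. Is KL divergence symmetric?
D_KL(P||Q) = 0.8959 bits, D_KL(Q||P) = 0.6585 bits. No, KL divergence is not symmetric.

D_KL(P||Q) = Σ P(x) log₂(P(x)/Q(x))

Computing term by term:
  P(1)·log₂(P(1)/Q(1)) = 0.25·log₂(0.25/0.6151) = -0.32472
  P(2)·log₂(P(2)/Q(2)) = 0.25·log₂(0.25/0.0327) = 0.73364
  P(3)·log₂(P(3)/Q(3)) = 0.25·log₂(0.25/0.0544) = 0.55006
  P(4)·log₂(P(4)/Q(4)) = 0.25·log₂(0.25/0.2978) = -0.06310

D_KL(P||Q) = -0.32472 + 0.73364 + 0.55006 - 0.06310 = 0.89588 ≈ 0.8959 bits

D_KL(Q||P) = Σ Q(x) log₂(Q(x)/P(x))

Computing term by term:
  Q(1)·log₂(Q(1)/P(1)) = 0.6151·log₂(0.6151/0.25) = 0.79895
  Q(2)·log₂(Q(2)/P(2)) = 0.0327·log₂(0.0327/0.25) = -0.09596
  Q(3)·log₂(Q(3)/P(3)) = 0.0544·log₂(0.0544/0.25) = -0.11969
  Q(4)·log₂(Q(4)/P(4)) = 0.2978·log₂(0.2978/0.25) = 0.07517

D_KL(Q||P) = 0.79895 - 0.09596 - 0.11969 + 0.07517 = 0.65847 ≈ 0.6585 bits

These are NOT equal (difference: 0.2374 bits). KL divergence is asymmetric: D_KL(P||Q) ≠ D_KL(Q||P) in general.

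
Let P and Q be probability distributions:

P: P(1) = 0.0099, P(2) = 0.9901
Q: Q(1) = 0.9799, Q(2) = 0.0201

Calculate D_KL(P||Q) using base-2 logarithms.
5.5010 bits

D_KL(P||Q) = Σ P(x) log₂(P(x)/Q(x))

Computing term by term:
  P(1)·log₂(P(1)/Q(1)) = 0.0099·log₂(0.0099/0.9799) = -0.06563
  P(2)·log₂(P(2)/Q(2)) = 0.9901·log₂(0.9901/0.0201) = 5.56665

D_KL(P||Q) = -0.06563 + 5.56665 = 5.50102 ≈ 5.5010 bits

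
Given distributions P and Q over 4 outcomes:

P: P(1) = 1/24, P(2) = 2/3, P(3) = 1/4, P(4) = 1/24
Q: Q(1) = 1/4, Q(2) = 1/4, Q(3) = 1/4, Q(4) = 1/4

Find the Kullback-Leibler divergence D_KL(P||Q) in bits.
0.7279 bits

D_KL(P||Q) = Σ P(x) log₂(P(x)/Q(x))

Computing term by term:
  P(1)·log₂(P(1)/Q(1)) = (1/24)·log₂((1/24)/(1/4)) = -0.10771
  P(2)·log₂(P(2)/Q(2)) = (2/3)·log₂((2/3)/(1/4)) = 0.94336
  P(3)·log₂(P(3)/Q(3)) = (1/4)·log₂((1/4)/(1/4)) = 0.00000
  P(4)·log₂(P(4)/Q(4)) = (1/24)·log₂((1/24)/(1/4)) = -0.10771

D_KL(P||Q) = -0.10771 + 0.94336 + 0.00000 - 0.10771 = 0.72794 ≈ 0.7279 bits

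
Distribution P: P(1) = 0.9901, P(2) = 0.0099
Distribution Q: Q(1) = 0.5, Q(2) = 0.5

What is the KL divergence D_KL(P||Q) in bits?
0.9199 bits

D_KL(P||Q) = Σ P(x) log₂(P(x)/Q(x))

Computing term by term:
  P(1)·log₂(P(1)/Q(1)) = 0.9901·log₂(0.9901/0.5) = 0.97589
  P(2)·log₂(P(2)/Q(2)) = 0.0099·log₂(0.0099/0.5) = -0.05602

D_KL(P||Q) = 0.97589 - 0.05602 = 0.91987 ≈ 0.9199 bits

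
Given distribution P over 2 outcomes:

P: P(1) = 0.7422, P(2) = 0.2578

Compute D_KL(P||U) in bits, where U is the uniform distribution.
0.1766 bits

U(i) = 1/2 for all i

D_KL(P||U) = Σ P(x) log₂(P(x) / (1/2))
           = Σ P(x) log₂(P(x)) + log₂(2)
           = log₂(2) - H(P)

H(P) = -Σ P(x) log₂(P(x)):
  -P(1)·log₂(P(1)) = -(0.7422)·log₂(0.7422) = 0.31924
  -P(2)·log₂(P(2)) = -(0.2578)·log₂(0.2578) = 0.50417
H(P) = 0.31924 + 0.50417 = 0.82341 bits

log₂(2) = 1.00000 bits

D_KL(P||U) = 1.00000 - 0.82341 = 0.17659 ≈ 0.1766 bits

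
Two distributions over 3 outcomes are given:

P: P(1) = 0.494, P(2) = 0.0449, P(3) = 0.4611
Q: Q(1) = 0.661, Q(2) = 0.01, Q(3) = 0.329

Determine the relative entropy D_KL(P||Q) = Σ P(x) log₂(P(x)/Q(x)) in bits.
0.1143 bits

D_KL(P||Q) = Σ P(x) log₂(P(x)/Q(x))

Computing term by term:
  P(1)·log₂(P(1)/Q(1)) = 0.494·log₂(0.494/0.661) = -0.20755
  P(2)·log₂(P(2)/Q(2)) = 0.0449·log₂(0.0449/0.01) = 0.09729
  P(3)·log₂(P(3)/Q(3)) = 0.4611·log₂(0.4611/0.329) = 0.22455

D_KL(P||Q) = -0.20755 + 0.09729 + 0.22455 = 0.11429 ≈ 0.1143 bits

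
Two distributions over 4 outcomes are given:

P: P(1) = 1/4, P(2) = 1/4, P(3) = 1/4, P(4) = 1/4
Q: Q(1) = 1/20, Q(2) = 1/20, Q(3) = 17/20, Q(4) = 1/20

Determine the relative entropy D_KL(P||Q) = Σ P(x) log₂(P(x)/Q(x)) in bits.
1.3001 bits

D_KL(P||Q) = Σ P(x) log₂(P(x)/Q(x))

Computing term by term:
  P(1)·log₂(P(1)/Q(1)) = (1/4)·log₂((1/4)/(1/20)) = 0.58048
  P(2)·log₂(P(2)/Q(2)) = (1/4)·log₂((1/4)/(1/20)) = 0.58048
  P(3)·log₂(P(3)/Q(3)) = (1/4)·log₂((1/4)/(17/20)) = -0.44138
  P(4)·log₂(P(4)/Q(4)) = (1/4)·log₂((1/4)/(1/20)) = 0.58048

D_KL(P||Q) = 0.58048 + 0.58048 - 0.44138 + 0.58048 = 1.30006 ≈ 1.3001 bits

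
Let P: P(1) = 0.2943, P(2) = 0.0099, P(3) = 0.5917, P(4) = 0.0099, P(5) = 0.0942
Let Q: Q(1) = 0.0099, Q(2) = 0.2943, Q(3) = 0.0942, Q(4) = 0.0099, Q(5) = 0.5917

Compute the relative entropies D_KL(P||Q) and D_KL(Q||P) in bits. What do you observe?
D_KL(P||Q) = 2.7107 bits, D_KL(Q||P) = 2.7107 bits. The two directions give the same value here, because Q is a self-inverse relabeling of P; in general KL divergence is asymmetric.

D_KL(P||Q) = Σ P(x) log₂(P(x)/Q(x))

Computing term by term:
  P(1)·log₂(P(1)/Q(1)) = 0.2943·log₂(0.2943/0.0099) = 1.44022
  P(2)·log₂(P(2)/Q(2)) = 0.0099·log₂(0.0099/0.2943) = -0.04845
  P(3)·log₂(P(3)/Q(3)) = 0.5917·log₂(0.5917/0.0942) = 1.56864
  P(4)·log₂(P(4)/Q(4)) = 0.0099·log₂(0.0099/0.0099) = 0.00000
  P(5)·log₂(P(5)/Q(5)) = 0.0942·log₂(0.0942/0.5917) = -0.24973

D_KL(P||Q) = 1.44022 - 0.04845 + 1.56864 + 0.00000 - 0.24973 = 2.71068 ≈ 2.7107 bits

D_KL(Q||P) = Σ Q(x) log₂(Q(x)/P(x))

Computing term by term:
  Q(1)·log₂(Q(1)/P(1)) = 0.0099·log₂(0.0099/0.2943) = -0.04845
  Q(2)·log₂(Q(2)/P(2)) = 0.2943·log₂(0.2943/0.0099) = 1.44022
  Q(3)·log₂(Q(3)/P(3)) = 0.0942·log₂(0.0942/0.5917) = -0.24973
  Q(4)·log₂(Q(4)/P(4)) = 0.0099·log₂(0.0099/0.0099) = 0.00000
  Q(5)·log₂(Q(5)/P(5)) = 0.5917·log₂(0.5917/0.0942) = 1.56864

D_KL(Q||P) = -0.04845 + 1.44022 - 0.24973 + 0.00000 + 1.56864 = 2.71068 ≈ 2.7107 bits

These ARE equal here. Q is P with outcomes relabeled (Q(1) = P(2), Q(2) = P(1), Q(3) = P(5), Q(5) = P(3)) by a relabeling that is its own inverse, so the two sums contain exactly the same terms in a different order. This is a special case — KL divergence is not symmetric in general: D_KL(P||Q) ≠ D_KL(Q||P) for most P, Q.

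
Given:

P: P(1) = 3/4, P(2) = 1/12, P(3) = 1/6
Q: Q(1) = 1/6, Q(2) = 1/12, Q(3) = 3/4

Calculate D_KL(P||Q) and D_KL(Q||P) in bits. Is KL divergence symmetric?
D_KL(P||Q) = 1.2658 bits, D_KL(Q||P) = 1.2658 bits. The two values coincide for this particular pair, but no — KL divergence is not symmetric in general.

D_KL(P||Q) = Σ P(x) log₂(P(x)/Q(x))

Computing term by term:
  P(1)·log₂(P(1)/Q(1)) = (3/4)·log₂((3/4)/(1/6)) = 1.62744
  P(2)·log₂(P(2)/Q(2)) = (1/12)·log₂((1/12)/(1/12)) = 0.00000
  P(3)·log₂(P(3)/Q(3)) = (1/6)·log₂((1/6)/(3/4)) = -0.36165

D_KL(P||Q) = 1.62744 + 0.00000 - 0.36165 = 1.26579 ≈ 1.2658 bits

D_KL(Q||P) = Σ Q(x) log₂(Q(x)/P(x))

Computing term by term:
  Q(1)·log₂(Q(1)/P(1)) = (1/6)·log₂((1/6)/(3/4)) = -0.36165
  Q(2)·log₂(Q(2)/P(2)) = (1/12)·log₂((1/12)/(1/12)) = 0.00000
  Q(3)·log₂(Q(3)/P(3)) = (3/4)·log₂((3/4)/(1/6)) = 1.62744

D_KL(Q||P) = -0.36165 + 0.00000 + 1.62744 = 1.26579 ≈ 1.2658 bits

These ARE equal here. Q is P with outcomes relabeled (Q(1) = P(3), Q(3) = P(1)) by a relabeling that is its own inverse, so the two sums contain exactly the same terms in a different order. This is a special case — KL divergence is not symmetric in general: D_KL(P||Q) ≠ D_KL(Q||P) for most P, Q.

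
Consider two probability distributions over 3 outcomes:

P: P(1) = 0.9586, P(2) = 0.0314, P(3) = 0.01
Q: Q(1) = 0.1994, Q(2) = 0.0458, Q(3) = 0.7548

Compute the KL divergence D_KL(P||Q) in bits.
2.0920 bits

D_KL(P||Q) = Σ P(x) log₂(P(x)/Q(x))

Computing term by term:
  P(1)·log₂(P(1)/Q(1)) = 0.9586·log₂(0.9586/0.1994) = 2.17148
  P(2)·log₂(P(2)/Q(2)) = 0.0314·log₂(0.0314/0.0458) = -0.01710
  P(3)·log₂(P(3)/Q(3)) = 0.01·log₂(0.01/0.7548) = -0.06238

D_KL(P||Q) = 2.17148 - 0.01710 - 0.06238 = 2.09200 ≈ 2.0920 bits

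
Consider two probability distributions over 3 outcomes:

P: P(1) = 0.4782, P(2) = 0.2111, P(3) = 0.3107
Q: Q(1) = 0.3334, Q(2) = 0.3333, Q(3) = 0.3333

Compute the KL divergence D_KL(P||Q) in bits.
0.0783 bits

D_KL(P||Q) = Σ P(x) log₂(P(x)/Q(x))

Computing term by term:
  P(1)·log₂(P(1)/Q(1)) = 0.4782·log₂(0.4782/0.3334) = 0.24884
  P(2)·log₂(P(2)/Q(2)) = 0.2111·log₂(0.2111/0.3333) = -0.13909
  P(3)·log₂(P(3)/Q(3)) = 0.3107·log₂(0.3107/0.3333) = -0.03147

D_KL(P||Q) = 0.24884 - 0.13909 - 0.03147 = 0.07828 ≈ 0.0783 bits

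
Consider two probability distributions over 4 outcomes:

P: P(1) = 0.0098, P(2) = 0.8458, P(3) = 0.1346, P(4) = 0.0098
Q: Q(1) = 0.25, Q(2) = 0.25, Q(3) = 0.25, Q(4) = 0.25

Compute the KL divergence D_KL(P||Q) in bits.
1.2754 bits

D_KL(P||Q) = Σ P(x) log₂(P(x)/Q(x))

Computing term by term:
  P(1)·log₂(P(1)/Q(1)) = 0.0098·log₂(0.0098/0.25) = -0.04580
  P(2)·log₂(P(2)/Q(2)) = 0.8458·log₂(0.8458/0.25) = 1.48724
  P(3)·log₂(P(3)/Q(3)) = 0.1346·log₂(0.1346/0.25) = -0.12023
  P(4)·log₂(P(4)/Q(4)) = 0.0098·log₂(0.0098/0.25) = -0.04580

D_KL(P||Q) = -0.04580 + 1.48724 - 0.12023 - 0.04580 = 1.27541 ≈ 1.2754 bits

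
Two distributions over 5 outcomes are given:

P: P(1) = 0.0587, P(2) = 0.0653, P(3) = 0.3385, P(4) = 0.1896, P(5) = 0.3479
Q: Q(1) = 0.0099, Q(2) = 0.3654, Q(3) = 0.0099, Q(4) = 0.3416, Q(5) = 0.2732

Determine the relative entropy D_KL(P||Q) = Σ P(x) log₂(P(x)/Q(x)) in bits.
1.6736 bits

D_KL(P||Q) = Σ P(x) log₂(P(x)/Q(x))

Computing term by term:
  P(1)·log₂(P(1)/Q(1)) = 0.0587·log₂(0.0587/0.0099) = 0.15073
  P(2)·log₂(P(2)/Q(2)) = 0.0653·log₂(0.0653/0.3654) = -0.16223
  P(3)·log₂(P(3)/Q(3)) = 0.3385·log₂(0.3385/0.0099) = 1.72486
  P(4)·log₂(P(4)/Q(4)) = 0.1896·log₂(0.1896/0.3416) = -0.16104
  P(5)·log₂(P(5)/Q(5)) = 0.3479·log₂(0.3479/0.2732) = 0.12132

D_KL(P||Q) = 0.15073 - 0.16223 + 1.72486 - 0.16104 + 0.12132 = 1.67364 ≈ 1.6736 bits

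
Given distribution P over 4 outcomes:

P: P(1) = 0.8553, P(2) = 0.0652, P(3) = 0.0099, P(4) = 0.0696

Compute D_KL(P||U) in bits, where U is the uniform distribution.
1.2168 bits

U(i) = 1/4 for all i

D_KL(P||U) = Σ P(x) log₂(P(x) / (1/4))
           = Σ P(x) log₂(P(x)) + log₂(4)
           = log₂(4) - H(P)

H(P) = -Σ P(x) log₂(P(x)):
  -P(1)·log₂(P(1)) = -(0.8553)·log₂(0.8553) = 0.19287
  -P(2)·log₂(P(2)) = -(0.0652)·log₂(0.0652) = 0.25682
  -P(3)·log₂(P(3)) = -(0.0099)·log₂(0.0099) = 0.06592
  -P(4)·log₂(P(4)) = -(0.0696)·log₂(0.0696) = 0.26760
H(P) = 0.19287 + 0.25682 + 0.06592 + 0.26760 = 0.78321 bits

log₂(4) = 2.00000 bits

D_KL(P||U) = 2.00000 - 0.78321 = 1.21679 ≈ 1.2168 bits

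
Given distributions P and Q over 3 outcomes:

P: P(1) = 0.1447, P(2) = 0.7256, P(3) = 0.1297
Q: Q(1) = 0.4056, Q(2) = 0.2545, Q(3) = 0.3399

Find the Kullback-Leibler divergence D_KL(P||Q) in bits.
0.7013 bits

D_KL(P||Q) = Σ P(x) log₂(P(x)/Q(x))

Computing term by term:
  P(1)·log₂(P(1)/Q(1)) = 0.1447·log₂(0.1447/0.4056) = -0.21517
  P(2)·log₂(P(2)/Q(2)) = 0.7256·log₂(0.7256/0.2545) = 1.09675
  P(3)·log₂(P(3)/Q(3)) = 0.1297·log₂(0.1297/0.3399) = -0.18027

D_KL(P||Q) = -0.21517 + 1.09675 - 0.18027 = 0.70131 ≈ 0.7013 bits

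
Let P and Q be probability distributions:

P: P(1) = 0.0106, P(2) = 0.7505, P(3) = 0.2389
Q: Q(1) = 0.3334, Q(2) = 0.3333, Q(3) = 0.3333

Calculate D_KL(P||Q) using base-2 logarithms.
0.7114 bits

D_KL(P||Q) = Σ P(x) log₂(P(x)/Q(x))

Computing term by term:
  P(1)·log₂(P(1)/Q(1)) = 0.0106·log₂(0.0106/0.3334) = -0.05274
  P(2)·log₂(P(2)/Q(2)) = 0.7505·log₂(0.7505/0.3333) = 0.87886
  P(3)·log₂(P(3)/Q(3)) = 0.2389·log₂(0.2389/0.3333) = -0.11477

D_KL(P||Q) = -0.05274 + 0.87886 - 0.11477 = 0.71135 ≈ 0.7114 bits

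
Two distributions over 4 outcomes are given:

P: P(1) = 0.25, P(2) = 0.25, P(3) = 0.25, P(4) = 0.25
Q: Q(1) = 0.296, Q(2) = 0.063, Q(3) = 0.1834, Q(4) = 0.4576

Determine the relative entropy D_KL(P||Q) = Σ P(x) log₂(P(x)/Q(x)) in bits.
0.3299 bits

D_KL(P||Q) = Σ P(x) log₂(P(x)/Q(x))

Computing term by term:
  P(1)·log₂(P(1)/Q(1)) = 0.25·log₂(0.25/0.296) = -0.06092
  P(2)·log₂(P(2)/Q(2)) = 0.25·log₂(0.25/0.063) = 0.49713
  P(3)·log₂(P(3)/Q(3)) = 0.25·log₂(0.25/0.1834) = 0.11173
  P(4)·log₂(P(4)/Q(4)) = 0.25·log₂(0.25/0.4576) = -0.21804

D_KL(P||Q) = -0.06092 + 0.49713 + 0.11173 - 0.21804 = 0.32990 ≈ 0.3299 bits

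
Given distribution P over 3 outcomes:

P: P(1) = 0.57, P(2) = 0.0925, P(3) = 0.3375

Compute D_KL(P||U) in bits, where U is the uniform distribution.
0.2762 bits

U(i) = 1/3 for all i

D_KL(P||U) = Σ P(x) log₂(P(x) / (1/3))
           = Σ P(x) log₂(P(x)) + log₂(3)
           = log₂(3) - H(P)

H(P) = -Σ P(x) log₂(P(x)):
  -P(1)·log₂(P(1)) = -(0.57)·log₂(0.57) = 0.46225
  -P(2)·log₂(P(2)) = -(0.0925)·log₂(0.0925) = 0.31768
  -P(3)·log₂(P(3)) = -(0.3375)·log₂(0.3375) = 0.52888
H(P) = 0.46225 + 0.31768 + 0.52888 = 1.30881 bits

log₂(3) = 1.58496 bits

D_KL(P||U) = 1.58496 - 1.30881 = 0.27615 ≈ 0.2762 bits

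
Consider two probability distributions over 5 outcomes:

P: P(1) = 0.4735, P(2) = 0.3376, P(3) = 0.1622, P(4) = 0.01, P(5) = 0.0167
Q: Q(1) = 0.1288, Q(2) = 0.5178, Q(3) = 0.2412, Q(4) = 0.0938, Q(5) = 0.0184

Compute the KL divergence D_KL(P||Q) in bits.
0.5535 bits

D_KL(P||Q) = Σ P(x) log₂(P(x)/Q(x))

Computing term by term:
  P(1)·log₂(P(1)/Q(1)) = 0.4735·log₂(0.4735/0.1288) = 0.88934
  P(2)·log₂(P(2)/Q(2)) = 0.3376·log₂(0.3376/0.5178) = -0.20833
  P(3)·log₂(P(3)/Q(3)) = 0.1622·log₂(0.1622/0.2412) = -0.09285
  P(4)·log₂(P(4)/Q(4)) = 0.01·log₂(0.01/0.0938) = -0.03230
  P(5)·log₂(P(5)/Q(5)) = 0.0167·log₂(0.0167/0.0184) = -0.00234

D_KL(P||Q) = 0.88934 - 0.20833 - 0.09285 - 0.03230 - 0.00234 = 0.55352 ≈ 0.5535 bits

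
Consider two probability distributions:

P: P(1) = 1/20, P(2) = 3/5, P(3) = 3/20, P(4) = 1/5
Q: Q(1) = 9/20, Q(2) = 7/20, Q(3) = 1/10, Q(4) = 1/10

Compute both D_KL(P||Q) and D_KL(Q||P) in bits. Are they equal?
D_KL(P||Q) = 0.5958 bits, D_KL(Q||P) = 0.9958 bits. No, they are not equal.

D_KL(P||Q) = Σ P(x) log₂(P(x)/Q(x))

Computing term by term:
  P(1)·log₂(P(1)/Q(1)) = (1/20)·log₂((1/20)/(9/20)) = -0.15850
  P(2)·log₂(P(2)/Q(2)) = (3/5)·log₂((3/5)/(7/20)) = 0.46656
  P(3)·log₂(P(3)/Q(3)) = (3/20)·log₂((3/20)/(1/10)) = 0.08774
  P(4)·log₂(P(4)/Q(4)) = (1/5)·log₂((1/5)/(1/10)) = 0.20000

D_KL(P||Q) = -0.15850 + 0.46656 + 0.08774 + 0.20000 = 0.59580 ≈ 0.5958 bits

D_KL(Q||P) = Σ Q(x) log₂(Q(x)/P(x))

Computing term by term:
  Q(1)·log₂(Q(1)/P(1)) = (9/20)·log₂((9/20)/(1/20)) = 1.42647
  Q(2)·log₂(Q(2)/P(2)) = (7/20)·log₂((7/20)/(3/5)) = -0.27216
  Q(3)·log₂(Q(3)/P(3)) = (1/10)·log₂((1/10)/(3/20)) = -0.05850
  Q(4)·log₂(Q(4)/P(4)) = (1/10)·log₂((1/10)/(1/5)) = -0.10000

D_KL(Q||P) = 1.42647 - 0.27216 - 0.05850 - 0.10000 = 0.99581 ≈ 0.9958 bits

These are NOT equal (difference: 0.4000 bits). KL divergence is asymmetric: D_KL(P||Q) ≠ D_KL(Q||P) in general.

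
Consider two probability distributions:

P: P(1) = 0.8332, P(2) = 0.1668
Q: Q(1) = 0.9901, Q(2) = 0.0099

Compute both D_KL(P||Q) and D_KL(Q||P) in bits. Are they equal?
D_KL(P||Q) = 0.4722 bits, D_KL(Q||P) = 0.2061 bits. No, they are not equal.

D_KL(P||Q) = Σ P(x) log₂(P(x)/Q(x))

Computing term by term:
  P(1)·log₂(P(1)/Q(1)) = 0.8332·log₂(0.8332/0.9901) = -0.20739
  P(2)·log₂(P(2)/Q(2)) = 0.1668·log₂(0.1668/0.0099) = 0.67963

D_KL(P||Q) = -0.20739 + 0.67963 = 0.47224 ≈ 0.4722 bits

D_KL(Q||P) = Σ Q(x) log₂(Q(x)/P(x))

Computing term by term:
  Q(1)·log₂(Q(1)/P(1)) = 0.9901·log₂(0.9901/0.8332) = 0.24645
  Q(2)·log₂(Q(2)/P(2)) = 0.0099·log₂(0.0099/0.1668) = -0.04034

D_KL(Q||P) = 0.24645 - 0.04034 = 0.20611 ≈ 0.2061 bits

These are NOT equal (difference: 0.2661 bits). KL divergence is asymmetric: D_KL(P||Q) ≠ D_KL(Q||P) in general.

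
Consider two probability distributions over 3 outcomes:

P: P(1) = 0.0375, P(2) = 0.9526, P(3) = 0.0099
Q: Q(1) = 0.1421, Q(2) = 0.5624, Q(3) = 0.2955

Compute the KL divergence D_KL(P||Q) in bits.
0.6037 bits

D_KL(P||Q) = Σ P(x) log₂(P(x)/Q(x))

Computing term by term:
  P(1)·log₂(P(1)/Q(1)) = 0.0375·log₂(0.0375/0.1421) = -0.07207
  P(2)·log₂(P(2)/Q(2)) = 0.9526·log₂(0.9526/0.5624) = 0.72424
  P(3)·log₂(P(3)/Q(3)) = 0.0099·log₂(0.0099/0.2955) = -0.04851

D_KL(P||Q) = -0.07207 + 0.72424 - 0.04851 = 0.60366 ≈ 0.6037 bits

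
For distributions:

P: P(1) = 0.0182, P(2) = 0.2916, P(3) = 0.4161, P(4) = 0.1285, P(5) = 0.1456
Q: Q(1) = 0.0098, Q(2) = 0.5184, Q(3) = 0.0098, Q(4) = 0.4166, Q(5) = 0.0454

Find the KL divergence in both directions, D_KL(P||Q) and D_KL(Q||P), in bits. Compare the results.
D_KL(P||Q) = 2.0512 bits, D_KL(Q||P) = 0.9992 bits. D_KL(P||Q) is larger than D_KL(Q||P) by 1.0520 bits; the two directions differ.

D_KL(P||Q) = Σ P(x) log₂(P(x)/Q(x))

Computing term by term:
  P(1)·log₂(P(1)/Q(1)) = 0.0182·log₂(0.0182/0.0098) = 0.01625
  P(2)·log₂(P(2)/Q(2)) = 0.2916·log₂(0.2916/0.5184) = -0.24205
  P(3)·log₂(P(3)/Q(3)) = 0.4161·log₂(0.4161/0.0098) = 2.25027
  P(4)·log₂(P(4)/Q(4)) = 0.1285·log₂(0.1285/0.4166) = -0.21805
  P(5)·log₂(P(5)/Q(5)) = 0.1456·log₂(0.1456/0.0454) = 0.24479

D_KL(P||Q) = 0.01625 - 0.24205 + 2.25027 - 0.21805 + 0.24479 = 2.05121 ≈ 2.0512 bits

D_KL(Q||P) = Σ Q(x) log₂(Q(x)/P(x))

Computing term by term:
  Q(1)·log₂(Q(1)/P(1)) = 0.0098·log₂(0.0098/0.0182) = -0.00875
  Q(2)·log₂(Q(2)/P(2)) = 0.5184·log₂(0.5184/0.2916) = 0.43031
  Q(3)·log₂(Q(3)/P(3)) = 0.0098·log₂(0.0098/0.4161) = -0.05300
  Q(4)·log₂(Q(4)/P(4)) = 0.4166·log₂(0.4166/0.1285) = 0.70693
  Q(5)·log₂(Q(5)/P(5)) = 0.0454·log₂(0.0454/0.1456) = -0.07633

D_KL(Q||P) = -0.00875 + 0.43031 - 0.05300 + 0.70693 - 0.07633 = 0.99916 ≈ 0.9992 bits

These are NOT equal (difference: 1.0520 bits). KL divergence is asymmetric: D_KL(P||Q) ≠ D_KL(Q||P) in general.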